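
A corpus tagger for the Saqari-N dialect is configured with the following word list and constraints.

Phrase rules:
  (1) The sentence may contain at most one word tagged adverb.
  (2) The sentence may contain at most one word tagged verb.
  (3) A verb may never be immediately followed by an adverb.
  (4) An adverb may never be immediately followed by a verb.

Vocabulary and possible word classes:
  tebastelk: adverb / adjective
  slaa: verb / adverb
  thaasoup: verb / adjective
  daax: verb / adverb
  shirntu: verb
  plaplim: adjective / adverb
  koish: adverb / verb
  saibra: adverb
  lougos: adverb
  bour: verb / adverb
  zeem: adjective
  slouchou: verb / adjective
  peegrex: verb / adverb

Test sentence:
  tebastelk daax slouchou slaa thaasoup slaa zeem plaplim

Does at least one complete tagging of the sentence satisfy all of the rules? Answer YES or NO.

NO

Candidates per position — 1:tebastelk {adverb,adjective}; 2:daax {verb,adverb}; 3:slouchou {verb,adjective}; 4:slaa {verb,adverb}; 5:thaasoup {verb,adjective}; 6:slaa {verb,adverb}; 7:zeem {adjective}; 8:plaplim {adjective,adverb}.
Every candidate sequence violates at least one rule; no consistent tagging exists.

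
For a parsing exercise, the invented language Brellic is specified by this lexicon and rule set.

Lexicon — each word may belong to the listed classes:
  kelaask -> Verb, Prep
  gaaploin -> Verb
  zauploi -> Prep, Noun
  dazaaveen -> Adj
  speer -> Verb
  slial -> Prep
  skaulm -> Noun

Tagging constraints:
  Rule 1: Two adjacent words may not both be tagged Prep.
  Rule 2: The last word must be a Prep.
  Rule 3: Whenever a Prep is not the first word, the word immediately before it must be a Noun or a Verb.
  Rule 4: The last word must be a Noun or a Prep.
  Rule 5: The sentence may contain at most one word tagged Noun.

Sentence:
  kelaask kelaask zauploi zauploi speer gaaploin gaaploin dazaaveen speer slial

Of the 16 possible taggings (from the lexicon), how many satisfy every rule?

Candidates per position — 1:kelaask {Verb,Prep}; 2:kelaask {Verb,Prep}; 3:zauploi {Prep,Noun}; 4:zauploi {Prep,Noun}; 5:speer {Verb}; 6:gaaploin {Verb}; 7:gaaploin {Verb}; 8:dazaaveen {Adj}; 9:speer {Verb}; 10:slial {Prep}.
There are 16 candidate sequences in total.
The sequences that satisfy every rule: Verb Verb Prep Noun Verb Verb Verb Adj Verb Prep; Verb Verb Noun Prep Verb Verb Verb Adj Verb Prep; Verb Prep Noun Prep Verb Verb Verb Adj Verb Prep; Prep Verb Prep Noun Verb Verb Verb Adj Verb Prep; Prep Verb Noun Prep Verb Verb Verb Adj Verb Prep.
Count = 5.

5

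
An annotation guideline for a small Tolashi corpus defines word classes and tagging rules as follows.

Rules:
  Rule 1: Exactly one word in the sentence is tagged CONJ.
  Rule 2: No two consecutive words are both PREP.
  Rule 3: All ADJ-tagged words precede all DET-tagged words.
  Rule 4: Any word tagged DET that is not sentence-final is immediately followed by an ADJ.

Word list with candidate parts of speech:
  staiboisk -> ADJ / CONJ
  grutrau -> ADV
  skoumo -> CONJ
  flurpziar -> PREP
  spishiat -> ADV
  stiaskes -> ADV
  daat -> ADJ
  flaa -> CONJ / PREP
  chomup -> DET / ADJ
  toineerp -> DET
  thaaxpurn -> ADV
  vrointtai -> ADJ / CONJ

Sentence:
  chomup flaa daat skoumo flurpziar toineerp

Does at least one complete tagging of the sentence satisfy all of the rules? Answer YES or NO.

YES

Candidates per position — 1:chomup {DET,ADJ}; 2:flaa {CONJ,PREP}; 3:daat {ADJ}; 4:skoumo {CONJ}; 5:flurpziar {PREP}; 6:toineerp {DET}.
One satisfying assignment: ADJ PREP ADJ CONJ PREP DET.
Checking: rule 1 ok; rule 2 ok; rule 3 ok; rule 4 ok.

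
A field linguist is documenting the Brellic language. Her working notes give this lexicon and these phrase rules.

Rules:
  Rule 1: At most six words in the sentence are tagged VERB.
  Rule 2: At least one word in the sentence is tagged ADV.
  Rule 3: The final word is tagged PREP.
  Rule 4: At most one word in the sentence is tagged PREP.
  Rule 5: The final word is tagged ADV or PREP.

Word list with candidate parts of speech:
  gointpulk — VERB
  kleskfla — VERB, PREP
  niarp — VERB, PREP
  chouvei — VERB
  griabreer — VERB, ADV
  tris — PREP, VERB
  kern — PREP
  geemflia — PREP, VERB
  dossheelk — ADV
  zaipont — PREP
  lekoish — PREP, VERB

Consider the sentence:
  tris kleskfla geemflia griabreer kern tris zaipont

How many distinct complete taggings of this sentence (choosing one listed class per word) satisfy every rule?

Candidates per position — 1:tris {PREP,VERB}; 2:kleskfla {VERB,PREP}; 3:geemflia {PREP,VERB}; 4:griabreer {VERB,ADV}; 5:kern {PREP}; 6:tris {PREP,VERB}; 7:zaipont {PREP}.
There are 32 candidate sequences in total.
Rule 4 cannot be satisfied by any choice of tags from the lexicon.
So there is no consistent tagging.
Count = 0.

0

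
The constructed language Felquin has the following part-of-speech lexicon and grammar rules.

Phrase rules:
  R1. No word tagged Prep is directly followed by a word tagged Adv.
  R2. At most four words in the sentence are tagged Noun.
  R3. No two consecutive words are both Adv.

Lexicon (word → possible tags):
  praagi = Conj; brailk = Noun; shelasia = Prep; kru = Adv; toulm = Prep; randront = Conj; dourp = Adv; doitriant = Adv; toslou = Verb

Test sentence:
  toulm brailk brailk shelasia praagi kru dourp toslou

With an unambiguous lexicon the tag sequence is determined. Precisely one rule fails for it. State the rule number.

Fixed tagging: Prep Noun Noun Prep Conj Adv Adv Verb.
Rule check: R1 ✓, R2 ✓, R3 ✗.
Only rule 3 fails.

3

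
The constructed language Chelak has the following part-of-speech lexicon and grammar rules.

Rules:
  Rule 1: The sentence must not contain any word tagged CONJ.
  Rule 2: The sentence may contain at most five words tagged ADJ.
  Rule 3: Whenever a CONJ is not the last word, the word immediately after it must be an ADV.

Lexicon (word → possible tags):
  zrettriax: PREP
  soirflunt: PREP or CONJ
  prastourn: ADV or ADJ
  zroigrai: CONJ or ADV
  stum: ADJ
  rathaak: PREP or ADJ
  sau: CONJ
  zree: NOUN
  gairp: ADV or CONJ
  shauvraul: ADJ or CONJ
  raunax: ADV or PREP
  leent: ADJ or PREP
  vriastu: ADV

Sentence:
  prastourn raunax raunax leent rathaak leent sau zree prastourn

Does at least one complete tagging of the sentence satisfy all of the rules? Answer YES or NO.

NO

Candidates per position — 1:prastourn {ADV,ADJ}; 2:raunax {ADV,PREP}; 3:raunax {ADV,PREP}; 4:leent {ADJ,PREP}; 5:rathaak {PREP,ADJ}; 6:leent {ADJ,PREP}; 7:sau {CONJ}; 8:zree {NOUN}; 9:prastourn {ADV,ADJ}.
Rule 1 cannot be satisfied by any choice of tags from the lexicon.
So there is no consistent tagging.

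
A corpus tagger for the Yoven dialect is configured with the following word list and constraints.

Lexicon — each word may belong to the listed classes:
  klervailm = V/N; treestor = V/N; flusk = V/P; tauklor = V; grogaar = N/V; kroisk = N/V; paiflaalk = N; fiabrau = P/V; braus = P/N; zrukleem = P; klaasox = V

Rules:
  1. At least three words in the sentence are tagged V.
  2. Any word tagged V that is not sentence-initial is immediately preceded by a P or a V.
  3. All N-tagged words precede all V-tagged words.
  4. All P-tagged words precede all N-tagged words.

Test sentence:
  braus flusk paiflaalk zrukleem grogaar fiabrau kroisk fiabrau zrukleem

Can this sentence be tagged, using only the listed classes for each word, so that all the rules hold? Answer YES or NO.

Candidates per position — 1:braus {P,N}; 2:flusk {V,P}; 3:paiflaalk {N}; 4:zrukleem {P}; 5:grogaar {N,V}; 6:fiabrau {P,V}; 7:kroisk {N,V}; 8:fiabrau {P,V}; 9:zrukleem {P}.
Rule 4 cannot be satisfied by any choice of tags from the lexicon.
So there is no consistent tagging.

NO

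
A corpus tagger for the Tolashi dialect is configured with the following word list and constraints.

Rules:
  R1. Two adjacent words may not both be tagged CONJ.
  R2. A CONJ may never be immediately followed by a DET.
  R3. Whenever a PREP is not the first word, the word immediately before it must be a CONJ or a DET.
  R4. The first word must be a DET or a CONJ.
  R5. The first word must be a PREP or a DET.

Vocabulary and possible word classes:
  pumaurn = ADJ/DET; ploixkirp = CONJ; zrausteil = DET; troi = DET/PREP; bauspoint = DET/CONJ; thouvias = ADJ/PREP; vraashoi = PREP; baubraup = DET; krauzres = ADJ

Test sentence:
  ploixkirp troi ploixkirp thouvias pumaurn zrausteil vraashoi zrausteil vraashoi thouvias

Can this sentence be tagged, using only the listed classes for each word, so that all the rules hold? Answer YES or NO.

Candidates per position — 1:ploixkirp {CONJ}; 2:troi {DET,PREP}; 3:ploixkirp {CONJ}; 4:thouvias {ADJ,PREP}; 5:pumaurn {ADJ,DET}; 6:zrausteil {DET}; 7:vraashoi {PREP}; 8:zrausteil {DET}; 9:vraashoi {PREP}; 10:thouvias {ADJ,PREP}.
Rule 5 cannot be satisfied by any choice of tags from the lexicon.
So there is no consistent tagging.

NO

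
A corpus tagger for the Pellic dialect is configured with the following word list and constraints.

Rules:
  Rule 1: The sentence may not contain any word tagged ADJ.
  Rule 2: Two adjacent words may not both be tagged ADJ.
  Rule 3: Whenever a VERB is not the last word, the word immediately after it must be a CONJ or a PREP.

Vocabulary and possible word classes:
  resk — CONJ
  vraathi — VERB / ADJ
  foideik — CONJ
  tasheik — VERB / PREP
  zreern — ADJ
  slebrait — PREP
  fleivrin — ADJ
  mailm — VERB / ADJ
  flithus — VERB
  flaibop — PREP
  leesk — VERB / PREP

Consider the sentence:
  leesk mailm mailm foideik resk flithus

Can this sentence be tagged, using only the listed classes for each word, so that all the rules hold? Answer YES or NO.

Candidates per position — 1:leesk {VERB,PREP}; 2:mailm {VERB,ADJ}; 3:mailm {VERB,ADJ}; 4:foideik {CONJ}; 5:resk {CONJ}; 6:flithus {VERB}.
Every candidate sequence violates at least one rule; no consistent tagging exists.

NO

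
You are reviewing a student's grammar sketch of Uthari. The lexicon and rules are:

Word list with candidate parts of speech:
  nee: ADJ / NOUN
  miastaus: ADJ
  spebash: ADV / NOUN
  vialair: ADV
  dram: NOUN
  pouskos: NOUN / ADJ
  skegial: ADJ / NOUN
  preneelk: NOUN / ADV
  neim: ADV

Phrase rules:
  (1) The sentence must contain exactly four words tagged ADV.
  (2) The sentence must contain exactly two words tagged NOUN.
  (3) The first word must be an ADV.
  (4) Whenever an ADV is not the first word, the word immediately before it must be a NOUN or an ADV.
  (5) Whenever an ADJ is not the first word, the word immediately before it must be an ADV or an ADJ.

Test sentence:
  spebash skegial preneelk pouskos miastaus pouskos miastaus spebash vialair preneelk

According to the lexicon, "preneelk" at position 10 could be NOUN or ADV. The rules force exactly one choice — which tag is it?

ADV

Candidates per position — 1:spebash {ADV,NOUN}; 2:skegial {ADJ,NOUN}; 3:preneelk {NOUN,ADV}; 4:pouskos {NOUN,ADJ}; 5:miastaus {ADJ}; 6:pouskos {NOUN,ADJ}; 7:miastaus {ADJ}; 8:spebash {ADV,NOUN}; 9:vialair {ADV}; 10:preneelk {NOUN,ADV}.
At position 1, choosing NOUN makes rule 3 impossible to satisfy; hence ADV.
At position 3, choosing NOUN makes rule 5 impossible to satisfy; hence ADV.
At position 4, choosing NOUN makes rule 5 impossible to satisfy; hence ADJ.
At position 6, choosing NOUN makes rule 5 impossible to satisfy; hence ADJ.
At position 8, choosing ADV makes rule 4 impossible to satisfy; hence NOUN.
At position 10, choosing NOUN makes rule 1 impossible to satisfy; hence ADV.
At position 2, choosing ADJ makes rule 2 impossible to satisfy; hence NOUN.
The only consistent sequence is: ADV NOUN ADV ADJ ADJ ADJ ADJ NOUN ADV ADV.
Checking: rule 1 ok; rule 2 ok; rule 3 ok; rule 4 ok; rule 5 ok.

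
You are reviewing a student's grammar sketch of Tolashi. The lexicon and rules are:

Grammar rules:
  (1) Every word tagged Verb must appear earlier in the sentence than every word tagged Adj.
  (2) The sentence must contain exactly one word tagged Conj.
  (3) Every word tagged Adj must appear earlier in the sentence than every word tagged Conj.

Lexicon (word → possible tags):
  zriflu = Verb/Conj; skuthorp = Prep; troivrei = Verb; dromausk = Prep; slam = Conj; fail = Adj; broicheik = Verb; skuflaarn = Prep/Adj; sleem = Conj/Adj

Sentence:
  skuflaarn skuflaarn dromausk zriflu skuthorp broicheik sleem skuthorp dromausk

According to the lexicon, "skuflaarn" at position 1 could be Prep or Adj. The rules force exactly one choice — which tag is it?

Candidates per position — 1:skuflaarn {Prep,Adj}; 2:skuflaarn {Prep,Adj}; 3:dromausk {Prep}; 4:zriflu {Verb,Conj}; 5:skuthorp {Prep}; 6:broicheik {Verb}; 7:sleem {Conj,Adj}; 8:skuthorp {Prep}; 9:dromausk {Prep}.
At position 1, choosing Adj makes rule 1 impossible to satisfy; hence Prep.
At position 2, choosing Adj makes rule 1 impossible to satisfy; hence Prep.
The remaining ambiguous positions (4, 7) are resolved jointly — only one combination satisfies every rule.
The unique satisfying tagging is: Prep Prep Prep Verb Prep Verb Conj Prep Prep.
Check: rule 1 holds; rule 2 holds; rule 3 holds.

Prep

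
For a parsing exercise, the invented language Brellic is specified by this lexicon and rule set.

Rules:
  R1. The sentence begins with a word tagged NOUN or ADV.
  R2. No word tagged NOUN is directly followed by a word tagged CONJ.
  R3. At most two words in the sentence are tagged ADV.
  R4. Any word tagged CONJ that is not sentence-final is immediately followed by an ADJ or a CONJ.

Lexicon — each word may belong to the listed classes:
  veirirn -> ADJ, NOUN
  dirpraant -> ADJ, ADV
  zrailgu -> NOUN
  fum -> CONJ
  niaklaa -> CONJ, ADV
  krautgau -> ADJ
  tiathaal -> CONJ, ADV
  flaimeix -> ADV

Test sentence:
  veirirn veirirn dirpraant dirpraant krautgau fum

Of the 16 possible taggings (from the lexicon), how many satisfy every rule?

Candidates per position — 1:veirirn {ADJ,NOUN}; 2:veirirn {ADJ,NOUN}; 3:dirpraant {ADJ,ADV}; 4:dirpraant {ADJ,ADV}; 5:krautgau {ADJ}; 6:fum {CONJ}.
There are 16 candidate sequences in total.
Checking each against the rules leaves 8 sequences.
Count = 8.

8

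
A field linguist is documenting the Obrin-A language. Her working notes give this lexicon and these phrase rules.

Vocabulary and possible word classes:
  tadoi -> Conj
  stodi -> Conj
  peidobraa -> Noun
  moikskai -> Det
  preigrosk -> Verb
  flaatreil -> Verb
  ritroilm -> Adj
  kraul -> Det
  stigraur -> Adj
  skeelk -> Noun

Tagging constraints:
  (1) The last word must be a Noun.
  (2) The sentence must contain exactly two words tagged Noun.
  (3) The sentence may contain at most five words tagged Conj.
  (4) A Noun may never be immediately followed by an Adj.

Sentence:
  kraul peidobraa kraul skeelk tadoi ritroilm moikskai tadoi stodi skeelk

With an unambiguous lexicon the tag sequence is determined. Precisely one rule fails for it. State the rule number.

2

Fixed tagging: Det Noun Det Noun Conj Adj Det Conj Conj Noun.
Checking each rule: R1 ✓, R2 ✗, R3 ✓, R4 ✓.
Only rule 2 fails.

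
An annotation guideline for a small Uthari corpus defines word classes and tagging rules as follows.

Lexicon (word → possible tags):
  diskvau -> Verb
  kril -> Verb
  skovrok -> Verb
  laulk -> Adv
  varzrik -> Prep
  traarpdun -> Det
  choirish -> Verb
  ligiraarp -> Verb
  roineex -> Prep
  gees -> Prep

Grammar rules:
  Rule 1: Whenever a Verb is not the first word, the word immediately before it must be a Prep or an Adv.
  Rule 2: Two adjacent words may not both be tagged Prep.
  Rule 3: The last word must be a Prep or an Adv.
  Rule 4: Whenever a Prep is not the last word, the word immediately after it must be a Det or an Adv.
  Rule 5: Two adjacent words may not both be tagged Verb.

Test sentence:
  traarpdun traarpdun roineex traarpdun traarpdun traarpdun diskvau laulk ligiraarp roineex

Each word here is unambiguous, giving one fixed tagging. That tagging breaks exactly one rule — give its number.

Fixed tagging: Det Det Prep Det Det Det Verb Adv Verb Prep.
Rule check: R1 ✗, R2 ✓, R3 ✓, R4 ✓, R5 ✓.
Only rule 1 fails.

1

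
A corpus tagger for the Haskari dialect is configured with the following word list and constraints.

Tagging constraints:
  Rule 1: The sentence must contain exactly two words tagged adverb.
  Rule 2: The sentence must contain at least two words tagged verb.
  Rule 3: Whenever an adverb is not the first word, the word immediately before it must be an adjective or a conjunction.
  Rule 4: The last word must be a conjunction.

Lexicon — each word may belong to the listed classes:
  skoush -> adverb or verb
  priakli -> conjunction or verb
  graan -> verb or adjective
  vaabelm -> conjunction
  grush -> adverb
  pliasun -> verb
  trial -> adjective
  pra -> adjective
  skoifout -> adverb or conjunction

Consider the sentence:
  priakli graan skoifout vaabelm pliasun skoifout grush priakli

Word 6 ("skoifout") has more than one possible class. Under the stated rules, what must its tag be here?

Candidates per position — 1:priakli {conjunction,verb}; 2:graan {verb,adjective}; 3:skoifout {adverb,conjunction}; 4:vaabelm {conjunction}; 5:pliasun {verb}; 6:skoifout {adverb,conjunction}; 7:grush {adverb}; 8:priakli {conjunction,verb}.
Position 6: tagging it adverb would leave rule 3 unsatisfiable, so it must be conjunction.
Position 8: tagging it verb would leave rule 4 unsatisfiable, so it must be conjunction.
Position 3: tagging it conjunction would leave rule 1 unsatisfiable, so it must be adverb.
Position 2: tagging it verb would leave rule 3 unsatisfiable, so it must be adjective.
Position 1: tagging it conjunction would leave rule 2 unsatisfiable, so it must be verb.
The only consistent sequence is: verb adjective adverb conjunction verb conjunction adverb conjunction.
Checking: rule 1 satisfied; rule 2 satisfied; rule 3 satisfied; rule 4 satisfied.

conjunction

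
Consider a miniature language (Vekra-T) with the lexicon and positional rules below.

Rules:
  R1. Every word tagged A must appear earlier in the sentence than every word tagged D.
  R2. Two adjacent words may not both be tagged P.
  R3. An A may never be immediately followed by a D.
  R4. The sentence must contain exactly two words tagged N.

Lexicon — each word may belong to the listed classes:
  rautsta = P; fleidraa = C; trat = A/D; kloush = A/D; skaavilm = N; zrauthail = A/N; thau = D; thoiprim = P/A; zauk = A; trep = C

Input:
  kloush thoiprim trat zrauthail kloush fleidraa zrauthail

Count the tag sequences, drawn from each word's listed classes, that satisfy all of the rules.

Candidates per position — 1:kloush {A,D}; 2:thoiprim {P,A}; 3:trat {A,D}; 4:zrauthail {A,N}; 5:kloush {A,D}; 6:fleidraa {C}; 7:zrauthail {A,N}.
There are 64 candidate sequences in total.
Checking each against the rules leaves 6 sequences.
Count = 6.

6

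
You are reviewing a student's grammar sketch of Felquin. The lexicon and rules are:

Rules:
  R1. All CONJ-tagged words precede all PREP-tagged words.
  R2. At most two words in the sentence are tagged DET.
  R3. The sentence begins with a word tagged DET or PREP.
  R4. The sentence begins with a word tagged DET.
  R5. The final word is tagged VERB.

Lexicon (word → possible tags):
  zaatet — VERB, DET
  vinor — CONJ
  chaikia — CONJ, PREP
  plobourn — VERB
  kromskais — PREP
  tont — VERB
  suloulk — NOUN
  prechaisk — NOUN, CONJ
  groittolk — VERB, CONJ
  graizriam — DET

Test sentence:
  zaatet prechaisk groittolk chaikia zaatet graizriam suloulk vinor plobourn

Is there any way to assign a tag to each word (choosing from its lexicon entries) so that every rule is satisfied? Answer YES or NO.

YES

Candidates per position — 1:zaatet {VERB,DET}; 2:prechaisk {NOUN,CONJ}; 3:groittolk {VERB,CONJ}; 4:chaikia {CONJ,PREP}; 5:zaatet {VERB,DET}; 6:graizriam {DET}; 7:suloulk {NOUN}; 8:vinor {CONJ}; 9:plobourn {VERB}.
One satisfying assignment: DET NOUN CONJ CONJ VERB DET NOUN CONJ VERB.
Verifying each rule — rule 1 ok; rule 2 ok; rule 3 ok; rule 4 ok; rule 5 ok.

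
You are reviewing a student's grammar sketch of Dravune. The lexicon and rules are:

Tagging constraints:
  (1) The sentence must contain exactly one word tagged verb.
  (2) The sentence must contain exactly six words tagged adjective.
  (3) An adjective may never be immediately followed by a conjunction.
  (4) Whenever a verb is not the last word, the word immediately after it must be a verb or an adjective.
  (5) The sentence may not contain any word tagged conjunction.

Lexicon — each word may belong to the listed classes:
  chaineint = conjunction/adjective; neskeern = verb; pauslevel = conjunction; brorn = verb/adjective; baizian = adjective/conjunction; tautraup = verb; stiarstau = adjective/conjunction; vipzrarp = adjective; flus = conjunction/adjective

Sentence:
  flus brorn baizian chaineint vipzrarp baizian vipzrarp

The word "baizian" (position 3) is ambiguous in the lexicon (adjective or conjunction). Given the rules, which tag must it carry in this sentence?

adjective

Candidates per position — 1:flus {conjunction,adjective}; 2:brorn {verb,adjective}; 3:baizian {adjective,conjunction}; 4:chaineint {conjunction,adjective}; 5:vipzrarp {adjective}; 6:baizian {adjective,conjunction}; 7:vipzrarp {adjective}.
Position 1: conjunction is ruled out by rule 5; that leaves adjective.
Position 2: adjective is ruled out by rule 1; that leaves verb.
Position 3: conjunction is ruled out by rule 2; that leaves adjective.
Position 4: conjunction is ruled out by rule 2; that leaves adjective.
Position 6: conjunction is ruled out by rule 2; that leaves adjective.
So the tagging must be: adjective verb adjective adjective adjective adjective adjective.
Checking: rule 1 holds; rule 2 holds; rule 3 holds; rule 4 holds; rule 5 holds.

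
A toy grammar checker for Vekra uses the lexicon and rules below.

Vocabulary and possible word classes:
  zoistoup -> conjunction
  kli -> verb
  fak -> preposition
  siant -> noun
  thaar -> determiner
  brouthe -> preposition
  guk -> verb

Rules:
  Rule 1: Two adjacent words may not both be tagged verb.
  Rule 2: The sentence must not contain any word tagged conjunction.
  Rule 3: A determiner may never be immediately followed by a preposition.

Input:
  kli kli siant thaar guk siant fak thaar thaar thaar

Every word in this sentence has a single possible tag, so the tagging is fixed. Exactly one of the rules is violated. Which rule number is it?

Fixed tagging: verb verb noun determiner verb noun preposition determiner determiner determiner.
Rule check: R1 violated, R2 holds, R3 holds.
Only rule 1 fails.

1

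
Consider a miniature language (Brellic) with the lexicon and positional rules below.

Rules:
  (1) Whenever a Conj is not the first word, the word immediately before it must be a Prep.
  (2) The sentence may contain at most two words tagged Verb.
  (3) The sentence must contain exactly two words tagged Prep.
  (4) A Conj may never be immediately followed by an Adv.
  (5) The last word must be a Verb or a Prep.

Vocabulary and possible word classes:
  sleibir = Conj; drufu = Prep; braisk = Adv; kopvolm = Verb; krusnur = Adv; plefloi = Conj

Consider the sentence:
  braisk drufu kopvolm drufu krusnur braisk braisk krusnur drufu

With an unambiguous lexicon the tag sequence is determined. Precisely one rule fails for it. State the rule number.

Fixed tagging: Adv Prep Verb Prep Adv Adv Adv Adv Prep.
Checking each rule: R1 holds, R2 holds, R3 violated, R4 holds, R5 holds.
Only rule 3 fails.

3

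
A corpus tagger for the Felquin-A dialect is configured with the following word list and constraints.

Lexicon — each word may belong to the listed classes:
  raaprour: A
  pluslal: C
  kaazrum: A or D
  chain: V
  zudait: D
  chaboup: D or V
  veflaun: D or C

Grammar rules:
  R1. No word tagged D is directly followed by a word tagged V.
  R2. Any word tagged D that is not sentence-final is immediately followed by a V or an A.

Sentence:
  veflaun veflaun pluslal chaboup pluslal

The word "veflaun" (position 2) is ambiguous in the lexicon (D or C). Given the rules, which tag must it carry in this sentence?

C

Candidates per position — 1:veflaun {D,C}; 2:veflaun {D,C}; 3:pluslal {C}; 4:chaboup {D,V}; 5:pluslal {C}.
If word 1 were D, no tagging could satisfy rule 2; so word 1 is C.
If word 2 were D, no tagging could satisfy rule 2; so word 2 is C.
If word 4 were D, no tagging could satisfy rule 2; so word 4 is V.
So the tagging must be: C C C V C.
Rule-by-rule: rule 1 holds; rule 2 holds.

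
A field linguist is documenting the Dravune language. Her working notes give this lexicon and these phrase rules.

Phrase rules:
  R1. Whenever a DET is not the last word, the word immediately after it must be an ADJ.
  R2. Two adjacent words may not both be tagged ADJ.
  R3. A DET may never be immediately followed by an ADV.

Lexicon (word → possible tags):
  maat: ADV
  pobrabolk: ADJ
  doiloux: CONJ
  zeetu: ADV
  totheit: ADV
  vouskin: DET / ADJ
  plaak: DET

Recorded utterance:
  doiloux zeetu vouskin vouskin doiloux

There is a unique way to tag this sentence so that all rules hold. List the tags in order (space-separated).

CONJ ADV DET ADJ CONJ

Candidates per position — 1:doiloux {CONJ}; 2:zeetu {ADV}; 3:vouskin {DET,ADJ}; 4:vouskin {DET,ADJ}; 5:doiloux {CONJ}.
Position 4: tagging it DET would leave rule 1 unsatisfiable, so it must be ADJ.
Position 3: tagging it ADJ would leave rule 2 unsatisfiable, so it must be DET.
That leaves exactly one tagging: CONJ ADV DET ADJ CONJ.
Verifying each rule — rule 1 holds; rule 2 holds; rule 3 holds.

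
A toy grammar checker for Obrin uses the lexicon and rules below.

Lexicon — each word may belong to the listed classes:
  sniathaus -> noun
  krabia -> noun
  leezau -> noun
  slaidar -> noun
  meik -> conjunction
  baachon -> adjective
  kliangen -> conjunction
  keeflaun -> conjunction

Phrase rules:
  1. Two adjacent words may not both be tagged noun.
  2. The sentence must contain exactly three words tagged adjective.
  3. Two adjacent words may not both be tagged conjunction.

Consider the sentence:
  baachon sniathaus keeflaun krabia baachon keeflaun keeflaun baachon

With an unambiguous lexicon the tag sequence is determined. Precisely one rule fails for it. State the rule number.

Fixed tagging: adjective noun conjunction noun adjective conjunction conjunction adjective.
Applying the rules: R1 ok, R2 ok, R3 fails.
Only rule 3 fails.

3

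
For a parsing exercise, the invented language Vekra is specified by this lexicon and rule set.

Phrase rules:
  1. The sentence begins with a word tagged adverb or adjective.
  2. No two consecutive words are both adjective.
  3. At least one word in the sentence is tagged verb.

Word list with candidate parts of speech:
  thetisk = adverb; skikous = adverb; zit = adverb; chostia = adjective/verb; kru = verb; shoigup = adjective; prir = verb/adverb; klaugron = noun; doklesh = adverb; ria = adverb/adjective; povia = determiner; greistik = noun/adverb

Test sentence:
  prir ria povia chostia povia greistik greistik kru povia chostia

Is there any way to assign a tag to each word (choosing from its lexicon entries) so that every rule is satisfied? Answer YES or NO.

YES

Candidates per position — 1:prir {verb,adverb}; 2:ria {adverb,adjective}; 3:povia {determiner}; 4:chostia {adjective,verb}; 5:povia {determiner}; 6:greistik {noun,adverb}; 7:greistik {noun,adverb}; 8:kru {verb}; 9:povia {determiner}; 10:chostia {adjective,verb}.
One satisfying assignment: adverb adverb determiner verb determiner adverb adverb verb determiner adjective.
Rule-by-rule: rule 1 ✓; rule 2 ✓; rule 3 ✓.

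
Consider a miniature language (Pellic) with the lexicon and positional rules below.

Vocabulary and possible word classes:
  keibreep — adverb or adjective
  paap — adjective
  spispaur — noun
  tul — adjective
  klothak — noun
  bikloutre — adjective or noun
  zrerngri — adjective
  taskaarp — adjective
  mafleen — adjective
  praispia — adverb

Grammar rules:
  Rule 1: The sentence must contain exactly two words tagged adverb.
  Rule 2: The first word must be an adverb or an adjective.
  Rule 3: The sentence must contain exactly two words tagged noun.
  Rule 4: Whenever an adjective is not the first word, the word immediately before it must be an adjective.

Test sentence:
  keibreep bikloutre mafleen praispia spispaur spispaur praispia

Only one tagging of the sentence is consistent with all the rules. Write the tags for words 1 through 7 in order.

Candidates per position — 1:keibreep {adverb,adjective}; 2:bikloutre {adjective,noun}; 3:mafleen {adjective}; 4:praispia {adverb}; 5:spispaur {noun}; 6:spispaur {noun}; 7:praispia {adverb}.
At position 1, choosing adverb makes rule 1 impossible to satisfy; hence adjective.
At position 2, choosing noun makes rule 3 impossible to satisfy; hence adjective.
So the tagging must be: adjective adjective adjective adverb noun noun adverb.
Check: rule 1 ok; rule 2 ok; rule 3 ok; rule 4 ok.

adjective adjective adjective adverb noun noun adverb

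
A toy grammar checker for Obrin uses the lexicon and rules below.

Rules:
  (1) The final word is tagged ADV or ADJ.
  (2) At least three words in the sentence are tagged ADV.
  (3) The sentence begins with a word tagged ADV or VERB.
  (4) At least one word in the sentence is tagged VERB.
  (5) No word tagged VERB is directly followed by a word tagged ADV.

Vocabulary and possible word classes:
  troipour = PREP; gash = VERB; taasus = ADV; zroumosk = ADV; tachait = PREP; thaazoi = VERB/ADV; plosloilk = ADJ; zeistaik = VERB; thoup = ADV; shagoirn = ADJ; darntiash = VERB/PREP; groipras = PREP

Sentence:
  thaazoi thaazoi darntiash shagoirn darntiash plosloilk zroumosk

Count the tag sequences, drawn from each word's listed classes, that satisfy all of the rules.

3

Candidates per position — 1:thaazoi {VERB,ADV}; 2:thaazoi {VERB,ADV}; 3:darntiash {VERB,PREP}; 4:shagoirn {ADJ}; 5:darntiash {VERB,PREP}; 6:plosloilk {ADJ}; 7:zroumosk {ADV}.
There are 16 candidate sequences in total.
The sequences that satisfy every rule: ADV ADV VERB ADJ VERB ADJ ADV; ADV ADV VERB ADJ PREP ADJ ADV; ADV ADV PREP ADJ VERB ADJ ADV.
Count = 3.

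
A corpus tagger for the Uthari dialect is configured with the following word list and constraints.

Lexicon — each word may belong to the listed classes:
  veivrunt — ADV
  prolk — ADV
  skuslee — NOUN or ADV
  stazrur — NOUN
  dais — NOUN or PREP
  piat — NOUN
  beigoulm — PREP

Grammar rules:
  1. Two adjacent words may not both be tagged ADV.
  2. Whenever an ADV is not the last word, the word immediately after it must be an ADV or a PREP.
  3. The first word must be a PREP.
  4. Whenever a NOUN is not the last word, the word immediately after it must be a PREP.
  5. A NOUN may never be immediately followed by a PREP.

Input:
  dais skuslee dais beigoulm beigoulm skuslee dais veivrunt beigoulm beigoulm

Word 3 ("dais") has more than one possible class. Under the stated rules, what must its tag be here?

Candidates per position — 1:dais {NOUN,PREP}; 2:skuslee {NOUN,ADV}; 3:dais {NOUN,PREP}; 4:beigoulm {PREP}; 5:beigoulm {PREP}; 6:skuslee {NOUN,ADV}; 7:dais {NOUN,PREP}; 8:veivrunt {ADV}; 9:beigoulm {PREP}; 10:beigoulm {PREP}.
If word 1 were NOUN, no tagging could satisfy rule 3; so word 1 is PREP.
If word 2 were NOUN, no tagging could satisfy rule 5; so word 2 is ADV.
If word 3 were NOUN, no tagging could satisfy rule 2; so word 3 is PREP.
If word 7 were NOUN, no tagging could satisfy rule 4; so word 7 is PREP.
If word 6 were NOUN, no tagging could satisfy rule 5; so word 6 is ADV.
That leaves exactly one tagging: PREP ADV PREP PREP PREP ADV PREP ADV PREP PREP.
Verifying each rule — rule 1 satisfied; rule 2 satisfied; rule 3 satisfied; rule 4 satisfied; rule 5 satisfied.

PREP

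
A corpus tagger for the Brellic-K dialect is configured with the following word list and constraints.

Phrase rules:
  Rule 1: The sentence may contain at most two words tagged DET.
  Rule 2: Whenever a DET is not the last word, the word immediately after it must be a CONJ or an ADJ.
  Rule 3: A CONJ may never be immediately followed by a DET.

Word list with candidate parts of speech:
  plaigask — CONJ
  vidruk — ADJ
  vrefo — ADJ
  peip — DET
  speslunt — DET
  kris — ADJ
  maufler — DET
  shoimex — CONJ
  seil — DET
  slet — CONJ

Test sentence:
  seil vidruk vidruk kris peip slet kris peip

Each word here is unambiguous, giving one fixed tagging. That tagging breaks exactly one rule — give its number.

Fixed tagging: DET ADJ ADJ ADJ DET CONJ ADJ DET.
Checking each rule: R1 fail, R2 pass, R3 pass.
Only rule 1 fails.

1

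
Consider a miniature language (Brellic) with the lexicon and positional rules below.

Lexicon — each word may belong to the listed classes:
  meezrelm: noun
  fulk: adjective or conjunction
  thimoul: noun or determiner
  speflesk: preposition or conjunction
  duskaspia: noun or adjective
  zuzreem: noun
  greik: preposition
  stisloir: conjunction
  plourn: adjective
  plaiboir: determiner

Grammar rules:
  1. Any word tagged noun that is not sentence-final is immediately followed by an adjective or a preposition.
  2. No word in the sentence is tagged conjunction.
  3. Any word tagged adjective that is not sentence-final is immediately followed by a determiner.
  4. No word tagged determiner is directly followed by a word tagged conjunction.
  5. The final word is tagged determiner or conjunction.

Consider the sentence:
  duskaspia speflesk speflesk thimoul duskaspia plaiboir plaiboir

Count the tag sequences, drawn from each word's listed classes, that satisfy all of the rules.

2

Candidates per position — 1:duskaspia {noun,adjective}; 2:speflesk {preposition,conjunction}; 3:speflesk {preposition,conjunction}; 4:thimoul {noun,determiner}; 5:duskaspia {noun,adjective}; 6:plaiboir {determiner}; 7:plaiboir {determiner}.
There are 32 candidate sequences in total.
The sequences that satisfy every rule: noun preposition preposition noun adjective determiner determiner; noun preposition preposition determiner adjective determiner determiner.
Count = 2.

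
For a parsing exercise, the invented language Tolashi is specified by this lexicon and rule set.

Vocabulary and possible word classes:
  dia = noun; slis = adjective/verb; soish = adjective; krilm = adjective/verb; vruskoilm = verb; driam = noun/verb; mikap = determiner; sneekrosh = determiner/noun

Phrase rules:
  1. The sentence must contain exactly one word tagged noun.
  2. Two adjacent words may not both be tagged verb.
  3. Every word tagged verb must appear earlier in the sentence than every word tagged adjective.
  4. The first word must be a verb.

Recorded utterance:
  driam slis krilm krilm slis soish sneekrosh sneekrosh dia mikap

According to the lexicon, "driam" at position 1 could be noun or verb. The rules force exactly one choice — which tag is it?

Candidates per position — 1:driam {noun,verb}; 2:slis {adjective,verb}; 3:krilm {adjective,verb}; 4:krilm {adjective,verb}; 5:slis {adjective,verb}; 6:soish {adjective}; 7:sneekrosh {determiner,noun}; 8:sneekrosh {determiner,noun}; 9:dia {noun}; 10:mikap {determiner}.
At position 1, choosing noun makes rule 1 impossible to satisfy; hence verb.
At position 2, choosing verb makes rule 2 impossible to satisfy; hence adjective.
At position 3, choosing verb makes rule 3 impossible to satisfy; hence adjective.
At position 4, choosing verb makes rule 3 impossible to satisfy; hence adjective.
At position 5, choosing verb makes rule 3 impossible to satisfy; hence adjective.
At position 7, choosing noun makes rule 1 impossible to satisfy; hence determiner.
At position 8, choosing noun makes rule 1 impossible to satisfy; hence determiner.
The only consistent sequence is: verb adjective adjective adjective adjective adjective determiner determiner noun determiner.
Verifying each rule — rule 1 ok; rule 2 ok; rule 3 ok; rule 4 ok.

verb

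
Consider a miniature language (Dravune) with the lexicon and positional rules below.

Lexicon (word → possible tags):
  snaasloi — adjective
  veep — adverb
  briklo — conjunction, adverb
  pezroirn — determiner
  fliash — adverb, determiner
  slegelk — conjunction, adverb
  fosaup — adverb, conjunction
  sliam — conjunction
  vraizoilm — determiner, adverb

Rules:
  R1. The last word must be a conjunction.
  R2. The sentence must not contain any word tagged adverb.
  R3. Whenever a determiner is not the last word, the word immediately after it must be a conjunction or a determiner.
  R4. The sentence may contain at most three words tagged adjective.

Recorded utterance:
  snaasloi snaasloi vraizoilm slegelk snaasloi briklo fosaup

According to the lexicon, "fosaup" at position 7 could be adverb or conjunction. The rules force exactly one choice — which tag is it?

Candidates per position — 1:snaasloi {adjective}; 2:snaasloi {adjective}; 3:vraizoilm {determiner,adverb}; 4:slegelk {conjunction,adverb}; 5:snaasloi {adjective}; 6:briklo {conjunction,adverb}; 7:fosaup {adverb,conjunction}.
If word 3 were adverb, no tagging could satisfy rule 2; so word 3 is determiner.
If word 4 were adverb, no tagging could satisfy rule 2; so word 4 is conjunction.
If word 6 were adverb, no tagging could satisfy rule 2; so word 6 is conjunction.
If word 7 were adverb, no tagging could satisfy rule 1; so word 7 is conjunction.
So the tagging must be: adjective adjective determiner conjunction adjective conjunction conjunction.
Check: rule 1 satisfied; rule 2 satisfied; rule 3 satisfied; rule 4 satisfied.

conjunction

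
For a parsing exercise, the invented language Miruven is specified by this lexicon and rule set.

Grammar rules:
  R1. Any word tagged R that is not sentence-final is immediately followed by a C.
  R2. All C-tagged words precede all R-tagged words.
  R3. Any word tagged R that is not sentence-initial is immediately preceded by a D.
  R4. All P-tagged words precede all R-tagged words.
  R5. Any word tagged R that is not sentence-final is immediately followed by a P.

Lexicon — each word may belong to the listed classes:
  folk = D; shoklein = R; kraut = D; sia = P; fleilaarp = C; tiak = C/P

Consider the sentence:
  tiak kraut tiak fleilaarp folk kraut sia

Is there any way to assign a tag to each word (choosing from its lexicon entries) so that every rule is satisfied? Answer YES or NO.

Candidates per position — 1:tiak {C,P}; 2:kraut {D}; 3:tiak {C,P}; 4:fleilaarp {C}; 5:folk {D}; 6:kraut {D}; 7:sia {P}.
One satisfying assignment: C D C C D D P.
Checking: rule 1 holds; rule 2 holds; rule 3 holds; rule 4 holds; rule 5 holds.

YES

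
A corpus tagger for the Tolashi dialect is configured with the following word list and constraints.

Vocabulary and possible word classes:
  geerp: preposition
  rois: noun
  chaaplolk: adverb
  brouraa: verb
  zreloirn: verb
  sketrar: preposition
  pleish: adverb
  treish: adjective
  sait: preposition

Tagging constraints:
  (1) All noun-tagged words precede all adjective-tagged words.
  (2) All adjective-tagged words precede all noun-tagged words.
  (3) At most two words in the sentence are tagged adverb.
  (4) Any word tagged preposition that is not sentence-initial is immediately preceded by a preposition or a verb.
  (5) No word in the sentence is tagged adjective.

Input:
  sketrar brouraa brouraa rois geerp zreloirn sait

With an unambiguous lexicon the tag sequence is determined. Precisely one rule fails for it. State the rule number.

Fixed tagging: preposition verb verb noun preposition verb preposition.
Rule check: R1 holds, R2 holds, R3 holds, R4 violated, R5 holds.
Only rule 4 fails.

4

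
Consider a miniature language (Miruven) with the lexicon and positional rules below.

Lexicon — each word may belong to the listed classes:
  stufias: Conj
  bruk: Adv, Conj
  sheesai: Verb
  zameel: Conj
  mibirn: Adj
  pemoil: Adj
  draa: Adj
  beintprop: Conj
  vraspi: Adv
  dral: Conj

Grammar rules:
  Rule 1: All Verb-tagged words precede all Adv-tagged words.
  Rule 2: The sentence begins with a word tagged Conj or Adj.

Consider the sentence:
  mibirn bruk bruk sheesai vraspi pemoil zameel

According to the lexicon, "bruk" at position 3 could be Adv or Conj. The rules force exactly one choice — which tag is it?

Conj

Candidates per position — 1:mibirn {Adj}; 2:bruk {Adv,Conj}; 3:bruk {Adv,Conj}; 4:sheesai {Verb}; 5:vraspi {Adv}; 6:pemoil {Adj}; 7:zameel {Conj}.
If word 2 were Adv, no tagging could satisfy rule 1; so word 2 is Conj.
If word 3 were Adv, no tagging could satisfy rule 1; so word 3 is Conj.
The only consistent sequence is: Adj Conj Conj Verb Adv Adj Conj.
Verifying each rule — rule 1 ✓; rule 2 ✓.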